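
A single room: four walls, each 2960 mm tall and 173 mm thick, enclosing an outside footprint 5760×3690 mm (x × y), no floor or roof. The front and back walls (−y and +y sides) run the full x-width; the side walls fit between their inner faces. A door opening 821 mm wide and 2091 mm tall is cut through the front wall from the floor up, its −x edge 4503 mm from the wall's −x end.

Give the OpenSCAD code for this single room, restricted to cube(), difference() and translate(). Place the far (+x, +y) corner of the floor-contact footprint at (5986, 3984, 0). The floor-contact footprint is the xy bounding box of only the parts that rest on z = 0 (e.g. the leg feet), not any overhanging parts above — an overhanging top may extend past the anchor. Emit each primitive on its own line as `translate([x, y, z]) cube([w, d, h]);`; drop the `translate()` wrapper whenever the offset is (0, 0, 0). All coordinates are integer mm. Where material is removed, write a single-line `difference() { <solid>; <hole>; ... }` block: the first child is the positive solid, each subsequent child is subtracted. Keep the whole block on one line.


difference() { translate([226, 294, 0]) cube([5760, 173, 2960]); translate([4729, 294, 0]) cube([821, 173, 2091]); }
translate([226, 3811, 0]) cube([5760, 173, 2960]);
translate([226, 467, 0]) cube([173, 3344, 2960]);
translate([5813, 467, 0]) cube([173, 3344, 2960]);


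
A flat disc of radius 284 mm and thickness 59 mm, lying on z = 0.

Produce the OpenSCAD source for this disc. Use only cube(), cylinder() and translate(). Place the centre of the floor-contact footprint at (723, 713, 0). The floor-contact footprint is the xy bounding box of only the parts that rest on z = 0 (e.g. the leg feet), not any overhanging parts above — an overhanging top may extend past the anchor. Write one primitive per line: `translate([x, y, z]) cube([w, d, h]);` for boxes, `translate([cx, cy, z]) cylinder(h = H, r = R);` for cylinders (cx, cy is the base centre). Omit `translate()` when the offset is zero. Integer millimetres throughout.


translate([723, 713, 0]) cylinder(h = 59, r = 284);


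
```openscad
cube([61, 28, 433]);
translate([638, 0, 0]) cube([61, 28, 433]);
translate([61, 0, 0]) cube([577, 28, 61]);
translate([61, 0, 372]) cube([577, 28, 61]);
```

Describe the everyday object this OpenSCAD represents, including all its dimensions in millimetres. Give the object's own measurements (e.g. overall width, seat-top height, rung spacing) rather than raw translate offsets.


A rectangular picture frame lying in the x–z plane (depth along y). The opening is 577 mm wide (x) by 311 mm tall (z), surrounded by a border 61 mm wide on all four sides. The frame is 28 mm deep and is made of two full-height vertical stiles with two horizontal rails fitted between them.


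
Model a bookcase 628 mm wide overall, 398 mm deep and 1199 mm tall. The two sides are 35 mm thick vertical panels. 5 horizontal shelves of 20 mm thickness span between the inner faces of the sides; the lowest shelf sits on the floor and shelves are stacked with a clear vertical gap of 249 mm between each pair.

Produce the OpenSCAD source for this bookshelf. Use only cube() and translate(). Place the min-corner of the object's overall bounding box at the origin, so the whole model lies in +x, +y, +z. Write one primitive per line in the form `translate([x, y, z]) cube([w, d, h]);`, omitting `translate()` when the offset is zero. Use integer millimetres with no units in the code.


cube([35, 398, 1199]);
translate([593, 0, 0]) cube([35, 398, 1199]);
translate([35, 0, 0]) cube([558, 398, 20]);
translate([35, 0, 269]) cube([558, 398, 20]);
translate([35, 0, 538]) cube([558, 398, 20]);
translate([35, 0, 807]) cube([558, 398, 20]);
translate([35, 0, 1076]) cube([558, 398, 20]);


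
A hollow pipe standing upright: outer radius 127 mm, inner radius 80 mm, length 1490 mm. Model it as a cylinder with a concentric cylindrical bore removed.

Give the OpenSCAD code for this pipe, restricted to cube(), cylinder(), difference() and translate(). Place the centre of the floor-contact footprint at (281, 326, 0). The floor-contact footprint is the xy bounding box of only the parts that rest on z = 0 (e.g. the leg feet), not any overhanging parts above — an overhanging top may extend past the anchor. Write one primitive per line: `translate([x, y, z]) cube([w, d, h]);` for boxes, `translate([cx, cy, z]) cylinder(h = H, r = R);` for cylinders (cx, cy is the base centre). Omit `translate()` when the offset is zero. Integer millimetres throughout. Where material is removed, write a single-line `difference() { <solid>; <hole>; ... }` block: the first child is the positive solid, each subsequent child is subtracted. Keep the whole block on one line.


difference() { translate([281, 326, 0]) cylinder(h = 1490, r = 127); translate([281, 326, 0]) cylinder(h = 1490, r = 80); }


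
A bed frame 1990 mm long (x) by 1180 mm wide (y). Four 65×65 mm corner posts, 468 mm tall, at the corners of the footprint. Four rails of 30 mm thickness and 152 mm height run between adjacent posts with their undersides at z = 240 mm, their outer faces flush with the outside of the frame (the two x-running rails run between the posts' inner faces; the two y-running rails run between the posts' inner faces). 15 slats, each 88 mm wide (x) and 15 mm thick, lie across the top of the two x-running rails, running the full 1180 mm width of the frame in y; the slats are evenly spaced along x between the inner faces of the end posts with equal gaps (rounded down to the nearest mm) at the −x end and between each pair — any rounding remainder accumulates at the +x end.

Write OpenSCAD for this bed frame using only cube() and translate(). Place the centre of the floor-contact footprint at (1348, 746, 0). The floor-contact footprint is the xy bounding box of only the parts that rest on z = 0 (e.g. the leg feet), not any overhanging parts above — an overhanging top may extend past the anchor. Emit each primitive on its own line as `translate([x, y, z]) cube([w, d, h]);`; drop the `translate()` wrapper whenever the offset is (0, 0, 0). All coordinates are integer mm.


translate([353, 156, 0]) cube([65, 65, 468]);
translate([353, 1271, 0]) cube([65, 65, 468]);
translate([2278, 156, 0]) cube([65, 65, 468]);
translate([2278, 1271, 0]) cube([65, 65, 468]);
translate([418, 156, 240]) cube([1860, 30, 152]);
translate([418, 1306, 240]) cube([1860, 30, 152]);
translate([353, 221, 240]) cube([30, 1050, 152]);
translate([2313, 221, 240]) cube([30, 1050, 152]);
translate([451, 156, 392]) cube([88, 1180, 15]);
translate([572, 156, 392]) cube([88, 1180, 15]);
translate([693, 156, 392]) cube([88, 1180, 15]);
translate([814, 156, 392]) cube([88, 1180, 15]);
translate([935, 156, 392]) cube([88, 1180, 15]);
translate([1056, 156, 392]) cube([88, 1180, 15]);
translate([1177, 156, 392]) cube([88, 1180, 15]);
translate([1298, 156, 392]) cube([88, 1180, 15]);
translate([1419, 156, 392]) cube([88, 1180, 15]);
translate([1540, 156, 392]) cube([88, 1180, 15]);
translate([1661, 156, 392]) cube([88, 1180, 15]);
translate([1782, 156, 392]) cube([88, 1180, 15]);
translate([1903, 156, 392]) cube([88, 1180, 15]);
translate([2024, 156, 392]) cube([88, 1180, 15]);
translate([2145, 156, 392]) cube([88, 1180, 15]);


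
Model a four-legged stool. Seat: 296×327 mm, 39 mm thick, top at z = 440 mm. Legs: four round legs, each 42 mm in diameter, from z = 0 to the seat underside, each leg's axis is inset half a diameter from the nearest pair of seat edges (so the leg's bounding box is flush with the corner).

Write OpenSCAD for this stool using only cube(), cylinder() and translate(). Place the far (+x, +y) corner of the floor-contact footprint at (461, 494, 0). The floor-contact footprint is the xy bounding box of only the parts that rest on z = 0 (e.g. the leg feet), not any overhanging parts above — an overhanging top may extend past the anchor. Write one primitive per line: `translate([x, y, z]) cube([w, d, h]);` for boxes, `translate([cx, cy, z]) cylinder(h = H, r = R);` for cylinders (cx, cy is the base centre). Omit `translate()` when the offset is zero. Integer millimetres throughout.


// leg_h = 440 - 39 = 401
translate([165, 167, 401]) cube([296, 327, 39]);
translate([186, 188, 0]) cylinder(h = 401, r = 21);
translate([440, 188, 0]) cylinder(h = 401, r = 21);
translate([186, 473, 0]) cylinder(h = 401, r = 21);
translate([440, 473, 0]) cylinder(h = 401, r = 21);


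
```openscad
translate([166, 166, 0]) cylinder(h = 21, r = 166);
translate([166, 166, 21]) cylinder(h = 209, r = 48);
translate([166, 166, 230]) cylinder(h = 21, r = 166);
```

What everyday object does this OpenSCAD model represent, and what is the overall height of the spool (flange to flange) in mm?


A spool. The overall height is 251 mm.

Three coaxial cylinders, large–small–large — a spool. Two 21 mm flanges and a 209 mm core give 21 + 209 + 21 = 251 mm.


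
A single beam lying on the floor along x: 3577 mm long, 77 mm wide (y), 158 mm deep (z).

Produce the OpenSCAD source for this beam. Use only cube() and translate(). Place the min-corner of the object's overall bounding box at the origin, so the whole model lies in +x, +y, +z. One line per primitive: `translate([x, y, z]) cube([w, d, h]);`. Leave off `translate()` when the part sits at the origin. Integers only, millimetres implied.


cube([3577, 77, 158]);


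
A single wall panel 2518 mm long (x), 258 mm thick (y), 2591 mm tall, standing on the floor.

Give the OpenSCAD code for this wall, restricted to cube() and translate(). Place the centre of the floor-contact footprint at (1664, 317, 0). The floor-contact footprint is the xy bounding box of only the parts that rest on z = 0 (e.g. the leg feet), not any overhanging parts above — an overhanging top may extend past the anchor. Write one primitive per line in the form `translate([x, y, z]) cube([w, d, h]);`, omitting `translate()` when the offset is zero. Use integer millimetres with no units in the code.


translate([405, 188, 0]) cube([2518, 258, 2591]);


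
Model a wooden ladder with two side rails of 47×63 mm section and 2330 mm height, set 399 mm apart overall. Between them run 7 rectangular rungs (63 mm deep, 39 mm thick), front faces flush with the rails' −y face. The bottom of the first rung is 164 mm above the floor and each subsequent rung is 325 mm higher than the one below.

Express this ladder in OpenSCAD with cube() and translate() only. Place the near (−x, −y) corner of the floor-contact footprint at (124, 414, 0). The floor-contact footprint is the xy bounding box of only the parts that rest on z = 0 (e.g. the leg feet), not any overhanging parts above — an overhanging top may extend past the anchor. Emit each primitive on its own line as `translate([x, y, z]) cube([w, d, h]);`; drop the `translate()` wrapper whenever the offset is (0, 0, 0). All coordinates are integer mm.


translate([124, 414, 0]) cube([47, 63, 2330]);
translate([476, 414, 0]) cube([47, 63, 2330]);
translate([171, 414, 164]) cube([305, 63, 39]);
translate([171, 414, 489]) cube([305, 63, 39]);
translate([171, 414, 814]) cube([305, 63, 39]);
translate([171, 414, 1139]) cube([305, 63, 39]);
translate([171, 414, 1464]) cube([305, 63, 39]);
translate([171, 414, 1789]) cube([305, 63, 39]);
translate([171, 414, 2114]) cube([305, 63, 39]);


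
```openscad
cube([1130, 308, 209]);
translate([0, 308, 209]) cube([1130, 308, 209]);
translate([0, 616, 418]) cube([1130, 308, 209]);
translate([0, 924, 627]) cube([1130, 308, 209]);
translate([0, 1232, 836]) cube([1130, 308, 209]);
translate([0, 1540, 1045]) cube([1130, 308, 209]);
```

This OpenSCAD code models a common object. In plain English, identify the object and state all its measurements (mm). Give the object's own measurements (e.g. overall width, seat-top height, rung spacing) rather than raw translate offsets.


A straight staircase of 6 solid steps. Each step is 1130 mm wide (x), 308 mm deep (y, the going) and 209 mm tall (the rise). The first step rests on the floor; each subsequent step sits one going further in +y and one rise higher in +z, directly behind and above the previous step with no overlap.


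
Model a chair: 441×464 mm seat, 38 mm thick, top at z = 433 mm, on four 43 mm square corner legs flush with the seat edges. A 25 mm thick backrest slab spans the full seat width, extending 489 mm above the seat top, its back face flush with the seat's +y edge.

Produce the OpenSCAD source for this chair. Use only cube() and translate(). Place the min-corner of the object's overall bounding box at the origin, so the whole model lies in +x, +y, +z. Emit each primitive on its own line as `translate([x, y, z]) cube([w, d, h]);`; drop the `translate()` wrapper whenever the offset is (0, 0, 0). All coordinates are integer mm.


translate([0, 0, 395]) cube([441, 464, 38]);
cube([43, 43, 395]);
translate([398, 0, 0]) cube([43, 43, 395]);
translate([0, 421, 0]) cube([43, 43, 395]);
translate([398, 421, 0]) cube([43, 43, 395]);
translate([0, 439, 433]) cube([441, 25, 489]);


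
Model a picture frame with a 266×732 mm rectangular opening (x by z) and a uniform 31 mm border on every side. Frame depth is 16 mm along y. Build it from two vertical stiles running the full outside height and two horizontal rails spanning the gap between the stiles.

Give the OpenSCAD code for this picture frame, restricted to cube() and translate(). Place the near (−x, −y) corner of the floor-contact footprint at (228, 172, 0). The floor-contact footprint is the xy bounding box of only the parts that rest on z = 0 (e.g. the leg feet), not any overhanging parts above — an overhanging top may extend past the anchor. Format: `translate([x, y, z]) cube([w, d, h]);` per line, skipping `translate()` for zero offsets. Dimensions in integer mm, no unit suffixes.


translate([228, 172, 0]) cube([31, 16, 794]);
translate([525, 172, 0]) cube([31, 16, 794]);
translate([259, 172, 0]) cube([266, 16, 31]);
translate([259, 172, 763]) cube([266, 16, 31]);


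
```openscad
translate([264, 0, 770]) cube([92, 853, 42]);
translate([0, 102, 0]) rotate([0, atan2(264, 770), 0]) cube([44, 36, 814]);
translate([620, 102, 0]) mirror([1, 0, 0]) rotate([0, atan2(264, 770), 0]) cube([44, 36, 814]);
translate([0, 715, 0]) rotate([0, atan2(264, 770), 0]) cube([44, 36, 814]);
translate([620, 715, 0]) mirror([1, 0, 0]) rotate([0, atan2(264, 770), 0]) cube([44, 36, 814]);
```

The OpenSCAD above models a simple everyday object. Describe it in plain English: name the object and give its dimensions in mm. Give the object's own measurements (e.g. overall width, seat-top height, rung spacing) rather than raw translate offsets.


A sawhorse. A 92×853×42 mm beam (x, y, z) sits on two A-frame leg pairs. Each pair is two raked legs of 44×36 mm section (36 mm along y) splaying symmetrically in x. Each leg rises 770 mm vertically over 264 mm of horizontal reach and is 814 mm long along its own axis. Every leg's outer bottom edge rests on the floor and its outer top edge meets a bottom edge of the beam — the left legs (tilting toward +x) meet the beam's −x bottom edge, the right legs (their mirror images, tilting toward −x) meet its +x bottom edge — so the leg tops tuck under the beam, the beam's underside is 770 mm above the floor, and the feet are 620 mm apart outside-to-outside with the beam centred between them. The two leg pairs are set in 102 mm from either end of the beam.


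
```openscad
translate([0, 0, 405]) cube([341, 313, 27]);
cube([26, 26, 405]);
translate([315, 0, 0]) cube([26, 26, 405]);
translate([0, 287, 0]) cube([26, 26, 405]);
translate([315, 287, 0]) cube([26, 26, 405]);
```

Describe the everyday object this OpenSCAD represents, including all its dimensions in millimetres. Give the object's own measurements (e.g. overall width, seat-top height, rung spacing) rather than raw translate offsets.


A four-legged stool. The seat is a 341×313×27 mm slab whose top surface is at z = 432 mm; four square legs, each 26×26 mm in cross-section, run from the floor (z = 0) to the underside of the seat, each flush with a corner of the seat.


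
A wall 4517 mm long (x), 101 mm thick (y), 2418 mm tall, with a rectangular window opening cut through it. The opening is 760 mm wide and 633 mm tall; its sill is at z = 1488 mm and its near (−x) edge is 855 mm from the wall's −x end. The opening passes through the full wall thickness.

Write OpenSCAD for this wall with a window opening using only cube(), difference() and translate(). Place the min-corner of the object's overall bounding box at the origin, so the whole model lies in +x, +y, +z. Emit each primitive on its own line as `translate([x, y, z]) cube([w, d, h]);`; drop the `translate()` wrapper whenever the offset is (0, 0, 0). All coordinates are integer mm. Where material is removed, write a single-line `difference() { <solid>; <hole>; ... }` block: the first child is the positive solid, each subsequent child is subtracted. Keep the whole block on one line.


difference() { cube([4517, 101, 2418]); translate([855, 0, 1488]) cube([760, 101, 633]); }


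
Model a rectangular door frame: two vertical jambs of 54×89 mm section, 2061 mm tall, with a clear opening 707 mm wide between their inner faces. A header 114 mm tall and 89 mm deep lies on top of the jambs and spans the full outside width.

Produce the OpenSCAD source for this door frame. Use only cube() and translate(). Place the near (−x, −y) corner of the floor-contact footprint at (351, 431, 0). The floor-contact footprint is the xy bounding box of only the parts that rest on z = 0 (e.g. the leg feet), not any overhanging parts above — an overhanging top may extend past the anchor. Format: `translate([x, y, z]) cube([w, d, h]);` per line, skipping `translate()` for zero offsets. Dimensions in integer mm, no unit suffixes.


translate([351, 431, 0]) cube([54, 89, 2061]);
translate([1112, 431, 0]) cube([54, 89, 2061]);
translate([351, 431, 2061]) cube([815, 89, 114]);


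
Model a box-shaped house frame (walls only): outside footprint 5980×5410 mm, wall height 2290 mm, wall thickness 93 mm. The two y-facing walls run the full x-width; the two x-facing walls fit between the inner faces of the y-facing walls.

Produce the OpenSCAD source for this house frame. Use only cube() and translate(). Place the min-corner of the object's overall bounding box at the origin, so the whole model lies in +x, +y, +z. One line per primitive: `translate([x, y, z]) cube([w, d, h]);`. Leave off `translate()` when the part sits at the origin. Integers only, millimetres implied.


cube([5980, 93, 2290]);
translate([0, 5317, 0]) cube([5980, 93, 2290]);
translate([0, 93, 0]) cube([93, 5224, 2290]);
translate([5887, 93, 0]) cube([93, 5224, 2290]);


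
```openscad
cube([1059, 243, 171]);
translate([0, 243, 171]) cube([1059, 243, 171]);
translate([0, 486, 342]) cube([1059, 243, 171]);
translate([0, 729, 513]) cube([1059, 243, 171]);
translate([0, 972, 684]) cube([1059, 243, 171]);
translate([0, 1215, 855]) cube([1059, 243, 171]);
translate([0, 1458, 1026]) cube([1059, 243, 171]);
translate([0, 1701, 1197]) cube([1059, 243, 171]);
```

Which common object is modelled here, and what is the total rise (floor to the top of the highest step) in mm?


A staircase. The total rise is 1368 mm.

8 identical blocks, each offset up and back from the previous — a staircase. Each step is 171 mm tall and there are 8 of them, so the total rise is 8 × 171 = 1368 mm.


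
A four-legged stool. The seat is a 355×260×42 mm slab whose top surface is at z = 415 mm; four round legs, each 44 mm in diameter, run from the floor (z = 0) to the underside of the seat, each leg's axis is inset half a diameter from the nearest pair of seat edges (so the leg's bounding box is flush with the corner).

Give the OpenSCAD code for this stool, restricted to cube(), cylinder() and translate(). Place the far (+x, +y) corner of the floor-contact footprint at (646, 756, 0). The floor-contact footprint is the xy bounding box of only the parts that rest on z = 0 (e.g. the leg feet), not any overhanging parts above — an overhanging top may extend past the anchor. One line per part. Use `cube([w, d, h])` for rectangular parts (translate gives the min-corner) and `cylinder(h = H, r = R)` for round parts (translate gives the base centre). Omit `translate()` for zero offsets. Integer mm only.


// leg_h = 415 - 42 = 373
translate([291, 496, 373]) cube([355, 260, 42]);
translate([313, 518, 0]) cylinder(h = 373, r = 22);
translate([624, 518, 0]) cylinder(h = 373, r = 22);
translate([313, 734, 0]) cylinder(h = 373, r = 22);
translate([624, 734, 0]) cylinder(h = 373, r = 22);


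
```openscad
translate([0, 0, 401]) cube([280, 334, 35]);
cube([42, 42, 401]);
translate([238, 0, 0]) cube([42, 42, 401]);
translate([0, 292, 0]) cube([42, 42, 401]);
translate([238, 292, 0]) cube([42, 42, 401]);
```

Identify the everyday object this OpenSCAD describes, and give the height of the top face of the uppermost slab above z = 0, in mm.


A stool. The seat height is 436 mm.

A 280×334×35 slab at z = 401 on four corner posts — a stool. The seat top is 401 + 35 = 436 mm.


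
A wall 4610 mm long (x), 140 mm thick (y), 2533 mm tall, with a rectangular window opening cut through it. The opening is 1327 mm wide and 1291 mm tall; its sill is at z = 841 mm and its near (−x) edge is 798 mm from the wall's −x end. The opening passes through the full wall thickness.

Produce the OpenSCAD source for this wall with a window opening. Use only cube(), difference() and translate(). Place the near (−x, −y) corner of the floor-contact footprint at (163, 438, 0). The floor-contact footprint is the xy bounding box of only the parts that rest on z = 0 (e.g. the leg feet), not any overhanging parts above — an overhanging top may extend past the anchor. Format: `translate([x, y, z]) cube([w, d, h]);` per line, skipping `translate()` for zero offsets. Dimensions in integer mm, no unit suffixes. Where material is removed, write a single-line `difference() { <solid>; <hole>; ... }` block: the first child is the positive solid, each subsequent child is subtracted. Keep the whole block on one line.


difference() { translate([163, 438, 0]) cube([4610, 140, 2533]); translate([961, 438, 841]) cube([1327, 140, 1291]); }


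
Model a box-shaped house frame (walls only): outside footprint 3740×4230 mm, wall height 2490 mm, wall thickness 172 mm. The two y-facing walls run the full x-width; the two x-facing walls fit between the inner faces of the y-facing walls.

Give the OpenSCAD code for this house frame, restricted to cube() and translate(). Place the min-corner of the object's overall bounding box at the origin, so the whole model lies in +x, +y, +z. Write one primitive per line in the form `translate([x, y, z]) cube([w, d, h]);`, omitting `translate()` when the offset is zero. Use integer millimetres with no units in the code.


cube([3740, 172, 2490]);
translate([0, 4058, 0]) cube([3740, 172, 2490]);
translate([0, 172, 0]) cube([172, 3886, 2490]);
translate([3568, 172, 0]) cube([172, 3886, 2490]);


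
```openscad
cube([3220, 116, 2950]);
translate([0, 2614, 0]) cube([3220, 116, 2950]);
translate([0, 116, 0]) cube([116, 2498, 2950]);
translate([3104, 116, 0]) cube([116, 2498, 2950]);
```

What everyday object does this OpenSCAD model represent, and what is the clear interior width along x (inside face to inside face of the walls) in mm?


A house (or room) frame. The interior width is 2988 mm.

Four 2950 mm walls enclosing a rectangle with no floor or roof — a room or house frame. Outside width is 3220 mm and wall thickness is 116 mm, so the interior width is 3220 − 2 × 116 = 2988 mm.


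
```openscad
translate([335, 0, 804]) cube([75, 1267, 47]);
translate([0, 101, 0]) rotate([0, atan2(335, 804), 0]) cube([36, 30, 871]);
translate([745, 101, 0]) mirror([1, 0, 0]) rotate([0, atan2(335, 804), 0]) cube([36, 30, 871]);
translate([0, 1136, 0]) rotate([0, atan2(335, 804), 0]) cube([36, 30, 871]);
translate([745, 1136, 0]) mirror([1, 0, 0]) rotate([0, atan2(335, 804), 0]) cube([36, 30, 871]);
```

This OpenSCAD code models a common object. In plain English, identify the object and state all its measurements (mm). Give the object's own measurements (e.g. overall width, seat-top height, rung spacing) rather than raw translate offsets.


A sawhorse. A 75×1267×47 mm beam (x, y, z) sits on two A-frame leg pairs. Each pair is two raked legs of 36×30 mm section (30 mm along y) splaying symmetrically in x. Each leg rises 804 mm vertically over 335 mm of horizontal reach and is 871 mm long along its own axis. Every leg's outer bottom edge rests on the floor and its outer top edge meets a bottom edge of the beam — the left legs (tilting toward +x) meet the beam's −x bottom edge, the right legs (their mirror images, tilting toward −x) meet its +x bottom edge — so the leg tops tuck under the beam, the beam's underside is 804 mm above the floor, and the feet are 745 mm apart outside-to-outside with the beam centred between them. The two leg pairs are set in 101 mm from either end of the beam.


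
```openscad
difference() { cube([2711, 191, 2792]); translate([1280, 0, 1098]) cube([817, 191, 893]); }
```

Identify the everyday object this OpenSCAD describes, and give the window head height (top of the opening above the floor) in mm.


A wall with a window opening. The window head height is 1991 mm.

A wall with a rectangular opening subtracted — a window. Sill at z = 1098, opening 893 mm tall, so the head is at 1098 + 893 = 1991 mm.


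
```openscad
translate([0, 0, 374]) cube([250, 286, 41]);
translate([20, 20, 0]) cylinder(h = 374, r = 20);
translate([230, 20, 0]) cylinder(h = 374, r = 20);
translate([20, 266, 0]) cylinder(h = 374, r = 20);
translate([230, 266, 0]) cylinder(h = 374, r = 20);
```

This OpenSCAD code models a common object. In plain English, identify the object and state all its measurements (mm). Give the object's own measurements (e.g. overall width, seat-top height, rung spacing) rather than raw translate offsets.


A four-legged stool. The seat is a 250×286×41 mm slab whose top surface is at z = 415 mm; four round legs, each 40 mm in diameter, run from the floor (z = 0) to the underside of the seat, each leg's axis is inset half a diameter from the nearest pair of seat edges (so the leg's bounding box is flush with the corner).


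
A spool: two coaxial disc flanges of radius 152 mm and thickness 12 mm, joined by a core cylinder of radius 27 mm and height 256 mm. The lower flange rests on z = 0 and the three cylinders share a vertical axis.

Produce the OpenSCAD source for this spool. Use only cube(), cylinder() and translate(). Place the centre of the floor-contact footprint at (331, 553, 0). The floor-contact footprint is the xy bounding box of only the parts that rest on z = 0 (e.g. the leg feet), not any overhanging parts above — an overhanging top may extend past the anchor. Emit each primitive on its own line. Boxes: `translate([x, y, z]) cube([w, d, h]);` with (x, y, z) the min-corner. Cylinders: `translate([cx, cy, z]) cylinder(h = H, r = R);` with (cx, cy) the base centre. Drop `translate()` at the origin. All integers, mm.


translate([331, 553, 0]) cylinder(h = 12, r = 152);
translate([331, 553, 12]) cylinder(h = 256, r = 27);
translate([331, 553, 268]) cylinder(h = 12, r = 152);


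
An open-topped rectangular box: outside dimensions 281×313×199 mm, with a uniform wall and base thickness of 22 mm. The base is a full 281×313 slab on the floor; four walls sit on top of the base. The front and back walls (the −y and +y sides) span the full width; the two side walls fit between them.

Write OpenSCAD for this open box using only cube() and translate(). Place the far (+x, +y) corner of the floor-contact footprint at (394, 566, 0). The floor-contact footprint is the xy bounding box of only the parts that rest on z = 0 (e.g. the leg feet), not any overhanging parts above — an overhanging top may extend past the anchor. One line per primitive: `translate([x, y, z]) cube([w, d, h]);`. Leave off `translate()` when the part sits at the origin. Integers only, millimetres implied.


translate([113, 253, 0]) cube([281, 313, 22]);
translate([113, 253, 22]) cube([281, 22, 177]);
translate([113, 544, 22]) cube([281, 22, 177]);
translate([113, 275, 22]) cube([22, 269, 177]);
translate([372, 275, 22]) cube([22, 269, 177]);


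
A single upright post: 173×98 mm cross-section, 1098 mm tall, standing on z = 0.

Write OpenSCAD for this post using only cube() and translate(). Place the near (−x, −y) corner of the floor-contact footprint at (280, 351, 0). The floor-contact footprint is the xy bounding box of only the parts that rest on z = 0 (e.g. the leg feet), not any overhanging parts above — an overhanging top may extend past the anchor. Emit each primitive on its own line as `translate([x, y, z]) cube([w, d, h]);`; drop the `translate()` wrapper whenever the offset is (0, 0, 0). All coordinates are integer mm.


translate([280, 351, 0]) cube([173, 98, 1098]);


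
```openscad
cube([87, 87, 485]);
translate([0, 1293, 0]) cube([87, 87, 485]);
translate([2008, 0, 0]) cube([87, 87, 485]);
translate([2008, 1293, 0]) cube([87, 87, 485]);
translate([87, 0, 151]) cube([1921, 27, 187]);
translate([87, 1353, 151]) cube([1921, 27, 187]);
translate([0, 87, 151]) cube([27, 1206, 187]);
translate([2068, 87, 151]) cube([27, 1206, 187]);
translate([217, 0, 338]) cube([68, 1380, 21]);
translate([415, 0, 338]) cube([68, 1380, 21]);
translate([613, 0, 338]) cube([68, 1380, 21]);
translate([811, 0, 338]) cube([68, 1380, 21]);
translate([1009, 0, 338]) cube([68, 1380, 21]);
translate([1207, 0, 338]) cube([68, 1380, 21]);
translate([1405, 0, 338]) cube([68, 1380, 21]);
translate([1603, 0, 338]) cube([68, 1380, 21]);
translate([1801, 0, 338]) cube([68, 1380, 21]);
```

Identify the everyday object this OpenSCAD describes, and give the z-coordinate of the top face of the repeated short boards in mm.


A bed frame. The slat-top height is 359 mm.

Four posts, four rails, and a row of slats — a bed frame. Slats sit on the rails at z = 151 + 187 = 338; with slat thickness 21, the top is 359 mm.


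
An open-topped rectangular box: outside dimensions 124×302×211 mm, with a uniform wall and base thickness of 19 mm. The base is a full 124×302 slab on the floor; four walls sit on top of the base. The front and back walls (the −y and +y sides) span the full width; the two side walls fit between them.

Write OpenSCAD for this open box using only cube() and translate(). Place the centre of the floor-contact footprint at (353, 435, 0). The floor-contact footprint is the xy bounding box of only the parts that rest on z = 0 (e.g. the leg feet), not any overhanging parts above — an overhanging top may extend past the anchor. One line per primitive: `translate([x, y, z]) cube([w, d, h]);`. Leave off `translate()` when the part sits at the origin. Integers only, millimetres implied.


translate([291, 284, 0]) cube([124, 302, 19]);
translate([291, 284, 19]) cube([124, 19, 192]);
translate([291, 567, 19]) cube([124, 19, 192]);
translate([291, 303, 19]) cube([19, 264, 192]);
translate([396, 303, 19]) cube([19, 264, 192]);


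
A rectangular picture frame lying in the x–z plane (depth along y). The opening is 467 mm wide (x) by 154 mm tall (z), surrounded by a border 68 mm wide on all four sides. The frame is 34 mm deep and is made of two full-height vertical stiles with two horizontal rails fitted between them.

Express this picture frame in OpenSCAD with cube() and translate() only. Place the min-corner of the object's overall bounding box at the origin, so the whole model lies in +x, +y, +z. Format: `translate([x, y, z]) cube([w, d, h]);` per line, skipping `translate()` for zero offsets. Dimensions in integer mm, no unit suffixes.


cube([68, 34, 290]);
translate([535, 0, 0]) cube([68, 34, 290]);
translate([68, 0, 0]) cube([467, 34, 68]);
translate([68, 0, 222]) cube([467, 34, 68]);


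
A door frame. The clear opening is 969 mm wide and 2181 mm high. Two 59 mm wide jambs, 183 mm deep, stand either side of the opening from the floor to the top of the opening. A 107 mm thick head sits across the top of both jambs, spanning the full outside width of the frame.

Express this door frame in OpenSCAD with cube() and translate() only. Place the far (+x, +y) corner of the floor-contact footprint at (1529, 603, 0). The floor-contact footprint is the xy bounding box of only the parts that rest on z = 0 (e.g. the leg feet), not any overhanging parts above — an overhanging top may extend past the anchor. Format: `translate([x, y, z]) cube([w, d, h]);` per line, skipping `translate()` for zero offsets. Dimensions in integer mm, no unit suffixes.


translate([442, 420, 0]) cube([59, 183, 2181]);
translate([1470, 420, 0]) cube([59, 183, 2181]);
translate([442, 420, 2181]) cube([1087, 183, 107]);


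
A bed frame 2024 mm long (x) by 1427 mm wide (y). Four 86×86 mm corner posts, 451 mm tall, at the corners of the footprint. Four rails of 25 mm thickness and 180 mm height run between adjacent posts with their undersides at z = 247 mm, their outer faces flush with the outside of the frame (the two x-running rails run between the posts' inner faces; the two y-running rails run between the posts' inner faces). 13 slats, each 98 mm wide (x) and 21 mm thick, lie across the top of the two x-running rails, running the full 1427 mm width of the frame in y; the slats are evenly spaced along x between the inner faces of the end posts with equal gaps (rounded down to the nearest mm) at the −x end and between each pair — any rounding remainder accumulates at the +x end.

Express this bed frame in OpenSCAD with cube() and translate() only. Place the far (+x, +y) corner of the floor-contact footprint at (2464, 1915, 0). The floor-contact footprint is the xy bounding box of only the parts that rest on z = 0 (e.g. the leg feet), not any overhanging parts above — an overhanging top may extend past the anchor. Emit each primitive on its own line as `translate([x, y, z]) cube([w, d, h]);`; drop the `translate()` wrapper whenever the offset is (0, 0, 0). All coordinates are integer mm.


translate([440, 488, 0]) cube([86, 86, 451]);
translate([440, 1829, 0]) cube([86, 86, 451]);
translate([2378, 488, 0]) cube([86, 86, 451]);
translate([2378, 1829, 0]) cube([86, 86, 451]);
translate([526, 488, 247]) cube([1852, 25, 180]);
translate([526, 1890, 247]) cube([1852, 25, 180]);
translate([440, 574, 247]) cube([25, 1255, 180]);
translate([2439, 574, 247]) cube([25, 1255, 180]);
translate([567, 488, 427]) cube([98, 1427, 21]);
translate([706, 488, 427]) cube([98, 1427, 21]);
translate([845, 488, 427]) cube([98, 1427, 21]);
translate([984, 488, 427]) cube([98, 1427, 21]);
translate([1123, 488, 427]) cube([98, 1427, 21]);
translate([1262, 488, 427]) cube([98, 1427, 21]);
translate([1401, 488, 427]) cube([98, 1427, 21]);
translate([1540, 488, 427]) cube([98, 1427, 21]);
translate([1679, 488, 427]) cube([98, 1427, 21]);
translate([1818, 488, 427]) cube([98, 1427, 21]);
translate([1957, 488, 427]) cube([98, 1427, 21]);
translate([2096, 488, 427]) cube([98, 1427, 21]);
translate([2235, 488, 427]) cube([98, 1427, 21]);


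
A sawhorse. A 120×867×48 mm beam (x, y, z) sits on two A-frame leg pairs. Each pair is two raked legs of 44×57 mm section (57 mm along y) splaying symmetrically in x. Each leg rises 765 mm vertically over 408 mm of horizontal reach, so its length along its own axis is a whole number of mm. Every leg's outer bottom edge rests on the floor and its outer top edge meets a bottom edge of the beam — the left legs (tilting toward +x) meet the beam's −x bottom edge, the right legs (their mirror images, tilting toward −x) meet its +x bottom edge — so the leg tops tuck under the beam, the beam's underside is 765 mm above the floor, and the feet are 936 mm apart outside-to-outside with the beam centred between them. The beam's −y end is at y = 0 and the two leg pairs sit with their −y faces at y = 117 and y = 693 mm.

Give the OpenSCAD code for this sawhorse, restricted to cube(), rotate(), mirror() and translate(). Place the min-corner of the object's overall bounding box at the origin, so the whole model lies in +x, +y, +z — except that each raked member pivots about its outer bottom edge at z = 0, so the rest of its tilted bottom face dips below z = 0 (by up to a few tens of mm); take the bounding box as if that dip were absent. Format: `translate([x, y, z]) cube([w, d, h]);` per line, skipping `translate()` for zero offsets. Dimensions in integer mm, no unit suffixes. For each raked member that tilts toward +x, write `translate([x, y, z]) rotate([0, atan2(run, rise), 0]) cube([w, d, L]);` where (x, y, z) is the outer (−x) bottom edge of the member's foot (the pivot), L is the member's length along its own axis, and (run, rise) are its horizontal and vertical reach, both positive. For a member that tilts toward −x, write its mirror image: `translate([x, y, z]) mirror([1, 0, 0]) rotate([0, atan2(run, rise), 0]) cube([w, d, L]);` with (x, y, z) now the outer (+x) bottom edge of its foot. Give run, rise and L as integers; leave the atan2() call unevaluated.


translate([408, 0, 765]) cube([120, 867, 48]);
translate([0, 117, 0]) rotate([0, atan2(408, 765), 0]) cube([44, 57, 867]);
translate([936, 117, 0]) mirror([1, 0, 0]) rotate([0, atan2(408, 765), 0]) cube([44, 57, 867]);
translate([0, 693, 0]) rotate([0, atan2(408, 765), 0]) cube([44, 57, 867]);
translate([936, 693, 0]) mirror([1, 0, 0]) rotate([0, atan2(408, 765), 0]) cube([44, 57, 867]);


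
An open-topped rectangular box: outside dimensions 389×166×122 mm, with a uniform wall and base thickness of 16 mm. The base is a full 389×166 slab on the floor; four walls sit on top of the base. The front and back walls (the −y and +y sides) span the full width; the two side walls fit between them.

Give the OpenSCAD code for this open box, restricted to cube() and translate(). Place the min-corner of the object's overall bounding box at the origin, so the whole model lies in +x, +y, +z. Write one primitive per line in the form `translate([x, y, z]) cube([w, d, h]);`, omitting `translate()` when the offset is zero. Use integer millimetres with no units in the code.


cube([389, 166, 16]);
translate([0, 0, 16]) cube([389, 16, 106]);
translate([0, 150, 16]) cube([389, 16, 106]);
translate([0, 16, 16]) cube([16, 134, 106]);
translate([373, 16, 16]) cube([16, 134, 106]);


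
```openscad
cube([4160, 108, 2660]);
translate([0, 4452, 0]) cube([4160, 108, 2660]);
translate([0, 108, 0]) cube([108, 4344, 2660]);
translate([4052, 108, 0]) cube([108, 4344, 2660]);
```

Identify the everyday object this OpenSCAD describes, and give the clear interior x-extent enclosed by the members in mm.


A house (or room) frame. The interior width is 3944 mm.

Four 2660 mm walls enclosing a rectangle with no floor or roof — a room or house frame. Outside width is 4160 mm and wall thickness is 108 mm, so the interior width is 4160 − 2 × 108 = 3944 mm.


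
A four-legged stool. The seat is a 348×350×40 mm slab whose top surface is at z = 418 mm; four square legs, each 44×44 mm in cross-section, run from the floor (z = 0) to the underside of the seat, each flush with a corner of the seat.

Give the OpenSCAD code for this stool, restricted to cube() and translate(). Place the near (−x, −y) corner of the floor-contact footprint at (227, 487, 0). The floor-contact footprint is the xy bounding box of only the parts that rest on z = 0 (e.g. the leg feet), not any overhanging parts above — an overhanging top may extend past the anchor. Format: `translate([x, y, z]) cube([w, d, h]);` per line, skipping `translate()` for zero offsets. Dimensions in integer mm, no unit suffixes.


translate([227, 487, 378]) cube([348, 350, 40]);
translate([227, 487, 0]) cube([44, 44, 378]);
translate([531, 487, 0]) cube([44, 44, 378]);
translate([227, 793, 0]) cube([44, 44, 378]);
translate([531, 793, 0]) cube([44, 44, 378]);


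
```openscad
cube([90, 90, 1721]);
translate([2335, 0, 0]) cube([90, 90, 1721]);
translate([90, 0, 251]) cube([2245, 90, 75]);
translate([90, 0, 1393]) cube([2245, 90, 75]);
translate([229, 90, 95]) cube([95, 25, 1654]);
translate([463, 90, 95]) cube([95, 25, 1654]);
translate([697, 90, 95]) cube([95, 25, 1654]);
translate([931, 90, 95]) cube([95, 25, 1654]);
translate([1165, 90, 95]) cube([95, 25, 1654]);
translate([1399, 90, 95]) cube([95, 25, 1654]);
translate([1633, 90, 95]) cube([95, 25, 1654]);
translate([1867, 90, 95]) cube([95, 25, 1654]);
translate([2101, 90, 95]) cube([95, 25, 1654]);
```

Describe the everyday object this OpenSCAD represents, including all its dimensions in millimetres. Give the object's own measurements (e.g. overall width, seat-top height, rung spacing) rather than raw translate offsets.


A fence section. Two 90×90 mm posts, 1721 mm tall, stand on the floor with a clear span of 2245 mm between their inner faces. Two horizontal rails of 90×75 mm section span the gap between the posts with their undersides at z = 251 mm and z = 1393 mm, flush with the posts' −y face. 9 pickets, each 95 mm wide, 25 mm thick and 1654 mm tall, are fixed to the +y face of the rails with their bottoms at z = 95 mm, spaced across the span with a 139 mm gap after the −x post and between neighbouring pickets and before the +x post.
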